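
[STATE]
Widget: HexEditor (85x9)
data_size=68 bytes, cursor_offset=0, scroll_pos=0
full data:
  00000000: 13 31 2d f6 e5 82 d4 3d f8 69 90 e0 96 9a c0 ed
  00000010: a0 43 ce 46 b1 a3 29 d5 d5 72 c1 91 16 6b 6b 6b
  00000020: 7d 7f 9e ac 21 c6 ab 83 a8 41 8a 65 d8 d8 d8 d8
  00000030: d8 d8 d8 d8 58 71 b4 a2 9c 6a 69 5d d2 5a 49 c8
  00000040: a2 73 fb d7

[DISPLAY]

00000000  13 31 2d f6 e5 82 d4 3d  f8 69 90 e0 96 9a c0 ed  |.1-....=.i......|       
00000010  a0 43 ce 46 b1 a3 29 d5  d5 72 c1 91 16 6b 6b 6b  |.C.F..)..r...kkk|       
00000020  7d 7f 9e ac 21 c6 ab 83  a8 41 8a 65 d8 d8 d8 d8  |}...!....A.e....|       
00000030  d8 d8 d8 d8 58 71 b4 a2  9c 6a 69 5d d2 5a 49 c8  |....Xq...ji].ZI.|       
00000040  a2 73 fb d7                                       |.s..            |       
                                                                                     
                                                                                     
                                                                                     
                                                                                     


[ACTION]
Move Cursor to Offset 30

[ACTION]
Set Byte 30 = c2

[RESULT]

00000000  13 31 2d f6 e5 82 d4 3d  f8 69 90 e0 96 9a c0 ed  |.1-....=.i......|       
00000010  a0 43 ce 46 b1 a3 29 d5  d5 72 c1 91 16 6b C2 6b  |.C.F..)..r...k.k|       
00000020  7d 7f 9e ac 21 c6 ab 83  a8 41 8a 65 d8 d8 d8 d8  |}...!....A.e....|       
00000030  d8 d8 d8 d8 58 71 b4 a2  9c 6a 69 5d d2 5a 49 c8  |....Xq...ji].ZI.|       
00000040  a2 73 fb d7                                       |.s..            |       
                                                                                     
                                                                                     
                                                                                     
                                                                                     


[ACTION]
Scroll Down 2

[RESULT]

00000020  7d 7f 9e ac 21 c6 ab 83  a8 41 8a 65 d8 d8 d8 d8  |}...!....A.e....|       
00000030  d8 d8 d8 d8 58 71 b4 a2  9c 6a 69 5d d2 5a 49 c8  |....Xq...ji].ZI.|       
00000040  a2 73 fb d7                                       |.s..            |       
                                                                                     
                                                                                     
                                                                                     
                                                                                     
                                                                                     
                                                                                     


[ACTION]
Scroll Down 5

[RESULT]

00000040  a2 73 fb d7                                       |.s..            |       
                                                                                     
                                                                                     
                                                                                     
                                                                                     
                                                                                     
                                                                                     
                                                                                     
                                                                                     


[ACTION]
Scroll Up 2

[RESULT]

00000020  7d 7f 9e ac 21 c6 ab 83  a8 41 8a 65 d8 d8 d8 d8  |}...!....A.e....|       
00000030  d8 d8 d8 d8 58 71 b4 a2  9c 6a 69 5d d2 5a 49 c8  |....Xq...ji].ZI.|       
00000040  a2 73 fb d7                                       |.s..            |       
                                                                                     
                                                                                     
                                                                                     
                                                                                     
                                                                                     
                                                                                     


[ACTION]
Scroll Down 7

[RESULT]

00000040  a2 73 fb d7                                       |.s..            |       
                                                                                     
                                                                                     
                                                                                     
                                                                                     
                                                                                     
                                                                                     
                                                                                     
                                                                                     


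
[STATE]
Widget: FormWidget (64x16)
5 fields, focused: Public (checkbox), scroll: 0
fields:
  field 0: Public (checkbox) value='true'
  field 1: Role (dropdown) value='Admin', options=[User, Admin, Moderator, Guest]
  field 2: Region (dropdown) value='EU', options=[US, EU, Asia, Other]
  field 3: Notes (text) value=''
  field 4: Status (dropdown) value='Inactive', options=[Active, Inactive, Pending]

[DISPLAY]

> Public:     [x]                                               
  Role:       [Admin                                          ▼]
  Region:     [EU                                             ▼]
  Notes:      [                                                ]
  Status:     [Inactive                                       ▼]
                                                                
                                                                
                                                                
                                                                
                                                                
                                                                
                                                                
                                                                
                                                                
                                                                
                                                                


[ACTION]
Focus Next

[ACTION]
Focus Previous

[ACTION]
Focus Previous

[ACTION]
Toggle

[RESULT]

  Public:     [x]                                               
  Role:       [Admin                                          ▼]
  Region:     [EU                                             ▼]
  Notes:      [                                                ]
> Status:     [Inactive                                       ▼]
                                                                
                                                                
                                                                
                                                                
                                                                
                                                                
                                                                
                                                                
                                                                
                                                                
                                                                


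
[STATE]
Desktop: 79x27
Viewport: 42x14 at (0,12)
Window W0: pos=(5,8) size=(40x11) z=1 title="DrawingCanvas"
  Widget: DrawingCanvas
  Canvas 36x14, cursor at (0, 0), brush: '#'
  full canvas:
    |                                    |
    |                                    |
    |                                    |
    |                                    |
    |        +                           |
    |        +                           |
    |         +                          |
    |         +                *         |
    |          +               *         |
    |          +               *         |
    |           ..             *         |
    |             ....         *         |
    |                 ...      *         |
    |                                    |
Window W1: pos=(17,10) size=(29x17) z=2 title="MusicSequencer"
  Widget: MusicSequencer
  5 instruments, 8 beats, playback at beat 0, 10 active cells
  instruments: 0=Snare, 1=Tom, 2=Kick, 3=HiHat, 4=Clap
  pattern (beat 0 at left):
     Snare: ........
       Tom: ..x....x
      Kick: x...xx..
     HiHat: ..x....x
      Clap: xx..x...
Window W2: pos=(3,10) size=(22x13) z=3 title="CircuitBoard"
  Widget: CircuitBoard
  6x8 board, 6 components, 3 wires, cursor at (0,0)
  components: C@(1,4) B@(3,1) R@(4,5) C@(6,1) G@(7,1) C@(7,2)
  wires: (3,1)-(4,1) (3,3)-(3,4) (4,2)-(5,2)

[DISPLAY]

   ┠────────────────────┨─────────────────
   ┃   0 1 2 3 4 5      ┃1234567          
   ┃0  [.]              ┃·······          
   ┃                    ┃·█····█          
   ┃1                   ┃···██··          
   ┃                    ┃·█····█          
   ┃2                   ┃█··█···          
   ┃                    ┃                 
   ┃3       B       · ─ ┃                 
   ┃        │           ┃                 
   ┗━━━━━━━━━━━━━━━━━━━━┛                 
                 ┃                        
                 ┃                        
                 ┃                        


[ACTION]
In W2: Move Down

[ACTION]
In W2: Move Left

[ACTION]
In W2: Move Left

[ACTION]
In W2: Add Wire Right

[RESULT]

   ┠────────────────────┨─────────────────
   ┃   0 1 2 3 4 5      ┃1234567          
   ┃0                   ┃·······          
   ┃                    ┃·█····█          
   ┃1  [.]─ ·           ┃···██··          
   ┃                    ┃·█····█          
   ┃2                   ┃█··█···          
   ┃                    ┃                 
   ┃3       B       · ─ ┃                 
   ┃        │           ┃                 
   ┗━━━━━━━━━━━━━━━━━━━━┛                 
                 ┃                        
                 ┃                        
                 ┃                        


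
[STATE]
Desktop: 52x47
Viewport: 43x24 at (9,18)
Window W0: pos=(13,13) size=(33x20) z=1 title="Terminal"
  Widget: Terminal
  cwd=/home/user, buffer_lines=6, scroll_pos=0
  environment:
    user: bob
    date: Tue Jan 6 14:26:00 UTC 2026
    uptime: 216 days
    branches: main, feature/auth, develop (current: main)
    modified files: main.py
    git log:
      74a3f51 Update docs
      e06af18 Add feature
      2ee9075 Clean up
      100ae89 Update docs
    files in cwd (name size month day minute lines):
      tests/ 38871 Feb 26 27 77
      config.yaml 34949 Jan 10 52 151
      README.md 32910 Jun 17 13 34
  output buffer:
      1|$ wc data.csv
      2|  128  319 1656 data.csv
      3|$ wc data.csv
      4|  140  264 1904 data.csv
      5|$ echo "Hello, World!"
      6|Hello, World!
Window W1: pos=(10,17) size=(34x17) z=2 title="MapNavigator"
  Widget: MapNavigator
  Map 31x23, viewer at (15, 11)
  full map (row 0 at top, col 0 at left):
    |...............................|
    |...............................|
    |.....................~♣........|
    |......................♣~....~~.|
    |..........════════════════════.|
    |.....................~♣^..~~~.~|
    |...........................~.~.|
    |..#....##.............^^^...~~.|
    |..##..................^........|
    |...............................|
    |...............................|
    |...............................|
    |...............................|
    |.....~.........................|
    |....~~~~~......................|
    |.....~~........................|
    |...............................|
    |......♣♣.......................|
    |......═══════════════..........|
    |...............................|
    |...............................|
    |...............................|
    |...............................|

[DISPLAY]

 ┃ MapNavigator                   ┃ ┃      
 ┠────────────────────────────────┨ ┃      
 ┃ .....................~♣^..~~~.~┃ ┃      
 ┃ ...........................~.~.┃ ┃      
 ┃ ..#....##.............^^^...~~.┃ ┃      
 ┃ ..##..................^........┃ ┃      
 ┃ ...............................┃ ┃      
 ┃ ...............................┃ ┃      
 ┃ ...............@...............┃ ┃      
 ┃ ...............................┃ ┃      
 ┃ .....~.........................┃ ┃      
 ┃ ....~~~~~......................┃ ┃      
 ┃ .....~~........................┃ ┃      
 ┃ ...............................┃ ┃      
 ┃ ......♣♣.......................┃━┛      
 ┗━━━━━━━━━━━━━━━━━━━━━━━━━━━━━━━━┛        
                                           
                                           
                                           
                                           
                                           
                                           
                                           
                                           


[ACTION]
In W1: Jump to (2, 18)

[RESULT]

 ┃ MapNavigator                   ┃ ┃      
 ┠────────────────────────────────┨ ┃      
 ┃              ..................┃ ┃      
 ┃              .....~............┃ ┃      
 ┃              ....~~~~~.........┃ ┃      
 ┃              .....~~...........┃ ┃      
 ┃              ..................┃ ┃      
 ┃              ......♣♣..........┃ ┃      
 ┃              ..@...════════════┃ ┃      
 ┃              ..................┃ ┃      
 ┃              ..................┃ ┃      
 ┃              ..................┃ ┃      
 ┃              ..................┃ ┃      
 ┃                                ┃ ┃      
 ┃                                ┃━┛      
 ┗━━━━━━━━━━━━━━━━━━━━━━━━━━━━━━━━┛        
                                           
                                           
                                           
                                           
                                           
                                           
                                           
                                           


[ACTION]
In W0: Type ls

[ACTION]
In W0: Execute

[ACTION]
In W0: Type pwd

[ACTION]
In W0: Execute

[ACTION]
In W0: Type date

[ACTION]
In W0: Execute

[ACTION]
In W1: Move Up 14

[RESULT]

 ┃ MapNavigator                   ┃ ┃      
 ┠────────────────────────────────┨ ┃      
 ┃                                ┃ ┃      
 ┃                                ┃ ┃      
 ┃              ..................┃ ┃      
 ┃              ..................┃ ┃      
 ┃              ..................┃ ┃      
 ┃              ..................┃ ┃      
 ┃              ..@.......════════┃ ┃      
 ┃              ..................┃ ┃      
 ┃              ..................┃ ┃      
 ┃              ..#....##.........┃ ┃      
 ┃              ..##..............┃ ┃      
 ┃              ..................┃ ┃      
 ┃              ..................┃━┛      
 ┗━━━━━━━━━━━━━━━━━━━━━━━━━━━━━━━━┛        
                                           
                                           
                                           
                                           
                                           
                                           
                                           
                                           


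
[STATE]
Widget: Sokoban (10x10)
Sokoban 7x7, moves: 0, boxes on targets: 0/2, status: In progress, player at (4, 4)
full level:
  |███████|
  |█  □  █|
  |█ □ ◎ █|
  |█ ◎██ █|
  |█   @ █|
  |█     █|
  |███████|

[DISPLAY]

███████   
█  □  █   
█ □ ◎ █   
█ ◎██ █   
█   @ █   
█     █   
███████   
Moves: 0  
          
          


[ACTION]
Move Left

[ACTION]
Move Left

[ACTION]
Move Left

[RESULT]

███████   
█  □  █   
█ □ ◎ █   
█ ◎██ █   
█@    █   
█     █   
███████   
Moves: 3  
          
          


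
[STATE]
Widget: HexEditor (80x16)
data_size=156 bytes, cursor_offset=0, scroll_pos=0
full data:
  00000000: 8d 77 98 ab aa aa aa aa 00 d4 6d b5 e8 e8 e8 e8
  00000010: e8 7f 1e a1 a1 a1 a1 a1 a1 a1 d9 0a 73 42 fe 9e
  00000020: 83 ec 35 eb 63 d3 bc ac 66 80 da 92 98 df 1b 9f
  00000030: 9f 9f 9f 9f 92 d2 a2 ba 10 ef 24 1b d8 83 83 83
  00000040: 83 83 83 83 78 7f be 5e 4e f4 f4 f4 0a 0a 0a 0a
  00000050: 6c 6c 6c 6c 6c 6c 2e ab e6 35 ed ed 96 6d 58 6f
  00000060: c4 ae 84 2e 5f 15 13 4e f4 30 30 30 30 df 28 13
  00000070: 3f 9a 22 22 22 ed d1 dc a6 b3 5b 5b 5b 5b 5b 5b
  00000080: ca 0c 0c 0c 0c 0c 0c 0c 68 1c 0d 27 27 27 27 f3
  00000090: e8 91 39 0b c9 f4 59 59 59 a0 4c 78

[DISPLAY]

00000000  8D 77 98 ab aa aa aa aa  00 d4 6d b5 e8 e8 e8 e8  |.w........m.....|  
00000010  e8 7f 1e a1 a1 a1 a1 a1  a1 a1 d9 0a 73 42 fe 9e  |............sB..|  
00000020  83 ec 35 eb 63 d3 bc ac  66 80 da 92 98 df 1b 9f  |..5.c...f.......|  
00000030  9f 9f 9f 9f 92 d2 a2 ba  10 ef 24 1b d8 83 83 83  |..........$.....|  
00000040  83 83 83 83 78 7f be 5e  4e f4 f4 f4 0a 0a 0a 0a  |....x..^N.......|  
00000050  6c 6c 6c 6c 6c 6c 2e ab  e6 35 ed ed 96 6d 58 6f  |llllll...5...mXo|  
00000060  c4 ae 84 2e 5f 15 13 4e  f4 30 30 30 30 df 28 13  |...._..N.0000.(.|  
00000070  3f 9a 22 22 22 ed d1 dc  a6 b3 5b 5b 5b 5b 5b 5b  |?.""".....[[[[[[|  
00000080  ca 0c 0c 0c 0c 0c 0c 0c  68 1c 0d 27 27 27 27 f3  |........h..''''.|  
00000090  e8 91 39 0b c9 f4 59 59  59 a0 4c 78              |..9...YYY.Lx    |  
                                                                                
                                                                                
                                                                                
                                                                                
                                                                                
                                                                                


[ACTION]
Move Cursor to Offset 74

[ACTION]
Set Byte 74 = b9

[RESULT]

00000000  8d 77 98 ab aa aa aa aa  00 d4 6d b5 e8 e8 e8 e8  |.w........m.....|  
00000010  e8 7f 1e a1 a1 a1 a1 a1  a1 a1 d9 0a 73 42 fe 9e  |............sB..|  
00000020  83 ec 35 eb 63 d3 bc ac  66 80 da 92 98 df 1b 9f  |..5.c...f.......|  
00000030  9f 9f 9f 9f 92 d2 a2 ba  10 ef 24 1b d8 83 83 83  |..........$.....|  
00000040  83 83 83 83 78 7f be 5e  4e f4 B9 f4 0a 0a 0a 0a  |....x..^N.......|  
00000050  6c 6c 6c 6c 6c 6c 2e ab  e6 35 ed ed 96 6d 58 6f  |llllll...5...mXo|  
00000060  c4 ae 84 2e 5f 15 13 4e  f4 30 30 30 30 df 28 13  |...._..N.0000.(.|  
00000070  3f 9a 22 22 22 ed d1 dc  a6 b3 5b 5b 5b 5b 5b 5b  |?.""".....[[[[[[|  
00000080  ca 0c 0c 0c 0c 0c 0c 0c  68 1c 0d 27 27 27 27 f3  |........h..''''.|  
00000090  e8 91 39 0b c9 f4 59 59  59 a0 4c 78              |..9...YYY.Lx    |  
                                                                                
                                                                                
                                                                                
                                                                                
                                                                                
                                                                                


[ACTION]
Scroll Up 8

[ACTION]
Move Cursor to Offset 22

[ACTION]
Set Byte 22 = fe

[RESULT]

00000000  8d 77 98 ab aa aa aa aa  00 d4 6d b5 e8 e8 e8 e8  |.w........m.....|  
00000010  e8 7f 1e a1 a1 a1 FE a1  a1 a1 d9 0a 73 42 fe 9e  |............sB..|  
00000020  83 ec 35 eb 63 d3 bc ac  66 80 da 92 98 df 1b 9f  |..5.c...f.......|  
00000030  9f 9f 9f 9f 92 d2 a2 ba  10 ef 24 1b d8 83 83 83  |..........$.....|  
00000040  83 83 83 83 78 7f be 5e  4e f4 b9 f4 0a 0a 0a 0a  |....x..^N.......|  
00000050  6c 6c 6c 6c 6c 6c 2e ab  e6 35 ed ed 96 6d 58 6f  |llllll...5...mXo|  
00000060  c4 ae 84 2e 5f 15 13 4e  f4 30 30 30 30 df 28 13  |...._..N.0000.(.|  
00000070  3f 9a 22 22 22 ed d1 dc  a6 b3 5b 5b 5b 5b 5b 5b  |?.""".....[[[[[[|  
00000080  ca 0c 0c 0c 0c 0c 0c 0c  68 1c 0d 27 27 27 27 f3  |........h..''''.|  
00000090  e8 91 39 0b c9 f4 59 59  59 a0 4c 78              |..9...YYY.Lx    |  
                                                                                
                                                                                
                                                                                
                                                                                
                                                                                
                                                                                


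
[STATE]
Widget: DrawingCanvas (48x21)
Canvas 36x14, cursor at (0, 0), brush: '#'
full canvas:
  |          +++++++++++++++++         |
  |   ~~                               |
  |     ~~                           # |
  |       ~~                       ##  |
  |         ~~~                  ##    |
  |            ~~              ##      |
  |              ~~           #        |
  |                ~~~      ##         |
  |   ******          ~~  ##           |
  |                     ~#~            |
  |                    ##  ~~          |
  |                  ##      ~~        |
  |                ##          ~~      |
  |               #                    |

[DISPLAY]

+         +++++++++++++++++                     
   ~~                                           
     ~~                           #             
       ~~                       ##              
         ~~~                  ##                
            ~~              ##                  
              ~~           #                    
                ~~~      ##                     
   ******          ~~  ##                       
                     ~#~                        
                    ##  ~~                      
                  ##      ~~                    
                ##          ~~                  
               #                                
                                                
                                                
                                                
                                                
                                                
                                                
                                                


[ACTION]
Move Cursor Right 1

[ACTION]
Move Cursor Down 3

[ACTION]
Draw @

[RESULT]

          +++++++++++++++++                     
   ~~                                           
     ~~                           #             
 @     ~~                       ##              
         ~~~                  ##                
            ~~              ##                  
              ~~           #                    
                ~~~      ##                     
   ******          ~~  ##                       
                     ~#~                        
                    ##  ~~                      
                  ##      ~~                    
                ##          ~~                  
               #                                
                                                
                                                
                                                
                                                
                                                
                                                
                                                


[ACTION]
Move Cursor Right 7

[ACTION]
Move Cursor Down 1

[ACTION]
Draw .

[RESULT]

          +++++++++++++++++                     
   ~~                                           
     ~~                           #             
 @     ~~                       ##              
        .~~~                  ##                
            ~~              ##                  
              ~~           #                    
                ~~~      ##                     
   ******          ~~  ##                       
                     ~#~                        
                    ##  ~~                      
                  ##      ~~                    
                ##          ~~                  
               #                                
                                                
                                                
                                                
                                                
                                                
                                                
                                                


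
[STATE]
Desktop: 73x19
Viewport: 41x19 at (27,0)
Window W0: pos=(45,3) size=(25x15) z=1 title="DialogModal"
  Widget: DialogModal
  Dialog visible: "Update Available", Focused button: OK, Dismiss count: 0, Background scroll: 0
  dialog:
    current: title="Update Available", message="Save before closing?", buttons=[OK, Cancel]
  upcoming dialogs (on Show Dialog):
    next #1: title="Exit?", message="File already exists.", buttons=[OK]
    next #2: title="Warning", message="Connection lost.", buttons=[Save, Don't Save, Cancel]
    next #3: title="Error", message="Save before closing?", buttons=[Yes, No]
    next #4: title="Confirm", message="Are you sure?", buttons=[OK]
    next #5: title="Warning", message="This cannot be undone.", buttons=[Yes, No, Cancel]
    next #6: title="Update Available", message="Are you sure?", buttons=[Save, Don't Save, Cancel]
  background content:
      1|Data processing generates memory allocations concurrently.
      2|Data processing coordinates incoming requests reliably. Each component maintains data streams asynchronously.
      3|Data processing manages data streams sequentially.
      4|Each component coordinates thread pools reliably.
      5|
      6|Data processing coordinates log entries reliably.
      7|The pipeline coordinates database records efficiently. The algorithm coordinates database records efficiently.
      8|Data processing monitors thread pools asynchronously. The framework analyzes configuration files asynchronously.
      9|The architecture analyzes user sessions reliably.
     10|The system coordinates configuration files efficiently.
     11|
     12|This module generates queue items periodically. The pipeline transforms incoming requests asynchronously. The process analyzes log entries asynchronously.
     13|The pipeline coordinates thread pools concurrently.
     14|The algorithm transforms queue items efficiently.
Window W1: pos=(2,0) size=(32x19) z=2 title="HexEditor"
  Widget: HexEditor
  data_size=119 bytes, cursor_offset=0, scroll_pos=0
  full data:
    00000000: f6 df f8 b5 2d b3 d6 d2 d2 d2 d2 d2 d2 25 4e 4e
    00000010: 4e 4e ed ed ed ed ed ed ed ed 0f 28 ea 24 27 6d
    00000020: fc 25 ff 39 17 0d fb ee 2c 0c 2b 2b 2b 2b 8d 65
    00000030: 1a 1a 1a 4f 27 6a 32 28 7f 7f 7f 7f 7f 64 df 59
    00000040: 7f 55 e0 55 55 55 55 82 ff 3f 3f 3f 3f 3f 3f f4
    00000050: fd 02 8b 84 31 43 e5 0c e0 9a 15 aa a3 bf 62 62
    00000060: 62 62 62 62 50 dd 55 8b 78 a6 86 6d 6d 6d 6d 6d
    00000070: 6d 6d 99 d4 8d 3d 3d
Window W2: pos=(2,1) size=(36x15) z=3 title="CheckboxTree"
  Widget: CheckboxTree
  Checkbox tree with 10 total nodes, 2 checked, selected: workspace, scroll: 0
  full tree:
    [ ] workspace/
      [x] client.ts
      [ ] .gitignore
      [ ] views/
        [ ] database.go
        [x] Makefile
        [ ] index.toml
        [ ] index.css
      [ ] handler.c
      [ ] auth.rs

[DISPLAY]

━━━━━━┓                                  
━━━━━━━━━━┓                              
          ┃                              
──────────┨       ┏━━━━━━━━━━━━━━━━━━━━━━
          ┃       ┃ DialogModal          
          ┃       ┠──────────────────────
          ┃       ┃Data processing genera
          ┃       ┃Data processing coordi
          ┃       ┃Data processing manage
          ┃       ┃Ea┌─────────────────┐n
          ┃       ┃  │ Update Available│ 
          ┃       ┃Da│Save before closi│i
          ┃       ┃Th│  [OK]  Cancel   │t
          ┃       ┃Da└─────────────────┘o
          ┃       ┃The architecture analy
━━━━━━━━━━┛       ┃The system coordinates
      ┃           ┃                      
      ┃           ┗━━━━━━━━━━━━━━━━━━━━━━
━━━━━━┛                                  


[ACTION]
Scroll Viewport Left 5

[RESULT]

━━━━━━━━━━━┓                             
━━━━━━━━━━━━━━━┓                         
               ┃                         
───────────────┨       ┏━━━━━━━━━━━━━━━━━
               ┃       ┃ DialogModal     
               ┃       ┠─────────────────
               ┃       ┃Data processing g
               ┃       ┃Data processing c
o              ┃       ┃Data processing m
               ┃       ┃Ea┌──────────────
               ┃       ┃  │ Update Availa
               ┃       ┃Da│Save before cl
               ┃       ┃Th│  [OK]  Cancel
               ┃       ┃Da└──────────────
               ┃       ┃The architecture 
━━━━━━━━━━━━━━━┛       ┃The system coordi
           ┃           ┃                 
           ┃           ┗━━━━━━━━━━━━━━━━━
━━━━━━━━━━━┛                             


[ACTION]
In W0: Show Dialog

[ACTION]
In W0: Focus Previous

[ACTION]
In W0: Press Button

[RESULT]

━━━━━━━━━━━┓                             
━━━━━━━━━━━━━━━┓                         
               ┃                         
───────────────┨       ┏━━━━━━━━━━━━━━━━━
               ┃       ┃ DialogModal     
               ┃       ┠─────────────────
               ┃       ┃Data processing g
               ┃       ┃Data processing c
o              ┃       ┃Data processing m
               ┃       ┃Each component co
               ┃       ┃                 
               ┃       ┃Data processing c
               ┃       ┃The pipeline coor
               ┃       ┃Data processing m
               ┃       ┃The architecture 
━━━━━━━━━━━━━━━┛       ┃The system coordi
           ┃           ┃                 
           ┃           ┗━━━━━━━━━━━━━━━━━
━━━━━━━━━━━┛                             


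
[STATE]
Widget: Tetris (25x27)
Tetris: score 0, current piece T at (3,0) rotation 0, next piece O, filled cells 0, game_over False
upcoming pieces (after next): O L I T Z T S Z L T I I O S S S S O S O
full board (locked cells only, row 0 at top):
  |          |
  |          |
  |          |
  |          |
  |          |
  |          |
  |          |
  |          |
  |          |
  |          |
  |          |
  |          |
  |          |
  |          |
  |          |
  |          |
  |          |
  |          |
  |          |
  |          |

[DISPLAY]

    ▒     │Next:         
   ▒▒▒    │▓▓            
          │▓▓            
          │              
          │              
          │              
          │Score:        
          │0             
          │              
          │              
          │              
          │              
          │              
          │              
          │              
          │              
          │              
          │              
          │              
          │              
          │              
          │              
          │              
          │              
          │              
          │              
          │              


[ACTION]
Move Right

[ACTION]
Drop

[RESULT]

          │Next:         
     ▒    │▓▓            
    ▒▒▒   │▓▓            
          │              
          │              
          │              
          │Score:        
          │0             
          │              
          │              
          │              
          │              
          │              
          │              
          │              
          │              
          │              
          │              
          │              
          │              
          │              
          │              
          │              
          │              
          │              
          │              
          │              


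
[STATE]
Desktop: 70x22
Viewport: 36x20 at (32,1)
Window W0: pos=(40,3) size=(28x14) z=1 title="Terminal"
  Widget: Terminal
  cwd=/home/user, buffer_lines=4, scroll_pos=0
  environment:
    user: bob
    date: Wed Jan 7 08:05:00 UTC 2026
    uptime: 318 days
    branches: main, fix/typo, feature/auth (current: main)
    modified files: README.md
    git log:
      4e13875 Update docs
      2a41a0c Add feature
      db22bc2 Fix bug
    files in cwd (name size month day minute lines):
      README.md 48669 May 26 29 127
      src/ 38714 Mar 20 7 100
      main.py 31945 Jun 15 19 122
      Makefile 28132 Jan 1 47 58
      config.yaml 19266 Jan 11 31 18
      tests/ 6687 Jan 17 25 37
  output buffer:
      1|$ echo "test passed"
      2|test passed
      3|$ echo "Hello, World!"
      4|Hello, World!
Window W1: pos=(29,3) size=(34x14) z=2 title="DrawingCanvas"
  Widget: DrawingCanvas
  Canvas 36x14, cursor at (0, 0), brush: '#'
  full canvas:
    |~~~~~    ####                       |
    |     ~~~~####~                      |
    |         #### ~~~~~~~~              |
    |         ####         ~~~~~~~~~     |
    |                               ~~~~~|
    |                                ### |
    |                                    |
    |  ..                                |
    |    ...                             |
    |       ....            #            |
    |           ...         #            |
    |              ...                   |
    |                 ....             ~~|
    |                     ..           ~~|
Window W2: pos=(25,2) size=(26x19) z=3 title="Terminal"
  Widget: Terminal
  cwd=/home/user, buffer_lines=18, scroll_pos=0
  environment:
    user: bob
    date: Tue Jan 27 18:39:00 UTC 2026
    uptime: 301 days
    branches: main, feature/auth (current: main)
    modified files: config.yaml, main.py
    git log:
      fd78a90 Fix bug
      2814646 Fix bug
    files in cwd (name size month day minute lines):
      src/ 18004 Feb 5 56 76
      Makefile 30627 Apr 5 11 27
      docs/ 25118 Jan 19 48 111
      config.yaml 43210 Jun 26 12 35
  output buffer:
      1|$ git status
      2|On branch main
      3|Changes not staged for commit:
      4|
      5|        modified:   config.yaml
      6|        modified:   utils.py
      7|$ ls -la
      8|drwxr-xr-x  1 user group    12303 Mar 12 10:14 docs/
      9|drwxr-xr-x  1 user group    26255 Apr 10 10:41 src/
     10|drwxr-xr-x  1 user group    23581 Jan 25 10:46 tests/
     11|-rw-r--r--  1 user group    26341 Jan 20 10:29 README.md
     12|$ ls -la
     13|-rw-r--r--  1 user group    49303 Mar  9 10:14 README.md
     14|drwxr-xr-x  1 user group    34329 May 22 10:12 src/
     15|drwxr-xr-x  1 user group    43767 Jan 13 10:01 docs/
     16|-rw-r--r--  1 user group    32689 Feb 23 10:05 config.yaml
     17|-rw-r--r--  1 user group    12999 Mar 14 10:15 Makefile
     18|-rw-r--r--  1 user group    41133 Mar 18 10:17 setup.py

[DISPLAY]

                                    
━━━━━━━━━━━━━━━━━━┓                 
nal               ┃━━━━━━━━━━━┓━━━━┓
──────────────────┨           ┃    ┃
status            ┃───────────┨────┨
nch main          ┃           ┃    ┃
s not staged for c┃           ┃    ┃
                  ┃~          ┃    ┃
  modified:   conf┃ ~~~~~~~~~ ┃    ┃
  modified:   util┃          ~┃    ┃
la                ┃           ┃    ┃
xr-x  1 user group┃           ┃    ┃
xr-x  1 user group┃           ┃    ┃
xr-x  1 user group┃           ┃    ┃
-r--  1 user group┃  #        ┃    ┃
la                ┃━━━━━━━━━━━┛━━━━┛
-r--  1 user group┃                 
xr-x  1 user group┃                 
xr-x  1 user group┃                 
━━━━━━━━━━━━━━━━━━┛                 


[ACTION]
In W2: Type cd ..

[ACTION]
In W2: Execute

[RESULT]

                                    
━━━━━━━━━━━━━━━━━━┓                 
nal               ┃━━━━━━━━━━━┓━━━━┓
──────────────────┨           ┃    ┃
la                ┃───────────┨────┨
xr-x  1 user group┃           ┃    ┃
xr-x  1 user group┃           ┃    ┃
xr-x  1 user group┃~          ┃    ┃
-r--  1 user group┃ ~~~~~~~~~ ┃    ┃
la                ┃          ~┃    ┃
-r--  1 user group┃           ┃    ┃
xr-x  1 user group┃           ┃    ┃
xr-x  1 user group┃           ┃    ┃
-r--  1 user group┃           ┃    ┃
-r--  1 user group┃  #        ┃    ┃
-r--  1 user group┃━━━━━━━━━━━┛━━━━┛
.                 ┃                 
                  ┃                 
                  ┃                 
━━━━━━━━━━━━━━━━━━┛                 


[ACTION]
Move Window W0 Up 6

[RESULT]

        ┃ Terminal                 ┃
━━━━━━━━━━━━━━━━━━┓────────────────┨
nal               ┃━━━━━━━━━━━┓    ┃
──────────────────┨           ┃    ┃
la                ┃───────────┨    ┃
xr-x  1 user group┃           ┃    ┃
xr-x  1 user group┃           ┃    ┃
xr-x  1 user group┃~          ┃    ┃
-r--  1 user group┃ ~~~~~~~~~ ┃    ┃
la                ┃          ~┃    ┃
-r--  1 user group┃           ┃    ┃
xr-x  1 user group┃           ┃    ┃
xr-x  1 user group┃           ┃━━━━┛
-r--  1 user group┃           ┃     
-r--  1 user group┃  #        ┃     
-r--  1 user group┃━━━━━━━━━━━┛     
.                 ┃                 
                  ┃                 
                  ┃                 
━━━━━━━━━━━━━━━━━━┛                 


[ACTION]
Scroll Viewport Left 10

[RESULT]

                  ┃ Terminal        
   ┏━━━━━━━━━━━━━━━━━━━━━━━━┓───────
   ┃ Terminal               ┃━━━━━━━
   ┠────────────────────────┨       
   ┃$ ls -la                ┃───────
   ┃drwxr-xr-x  1 user group┃       
   ┃drwxr-xr-x  1 user group┃       
   ┃drwxr-xr-x  1 user group┃~      
   ┃-rw-r--r--  1 user group┃ ~~~~~~
   ┃$ ls -la                ┃       
   ┃-rw-r--r--  1 user group┃       
   ┃drwxr-xr-x  1 user group┃       
   ┃drwxr-xr-x  1 user group┃       
   ┃-rw-r--r--  1 user group┃       
   ┃-rw-r--r--  1 user group┃  #    
   ┃-rw-r--r--  1 user group┃━━━━━━━
   ┃$ cd ..                 ┃       
   ┃                        ┃       
   ┃$ █                     ┃       
   ┗━━━━━━━━━━━━━━━━━━━━━━━━┛       
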